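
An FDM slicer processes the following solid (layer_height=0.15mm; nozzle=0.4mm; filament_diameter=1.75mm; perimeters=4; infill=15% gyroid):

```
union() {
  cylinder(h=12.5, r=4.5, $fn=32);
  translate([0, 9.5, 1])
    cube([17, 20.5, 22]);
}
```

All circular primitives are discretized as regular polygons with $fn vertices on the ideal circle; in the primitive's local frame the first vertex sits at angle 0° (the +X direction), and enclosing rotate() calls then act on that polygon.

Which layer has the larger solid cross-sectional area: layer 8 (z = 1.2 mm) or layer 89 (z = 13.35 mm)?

layer 8 (z = 1.2 mm)

Layer 8 (z = 1.2): the r=4.5 cylinder gives a regular 32-gon of circumradius 4.5 (constant along its height) (area = (32/2)·4.500²·sin(360°/32) = 63.21 mm²); the 17×20.5 cube at (0, 9.5) contributes its full rectangle (area 348.50 mm²); Combining (union): the 2 present regions are separate (no shared area or edge), so areas and boundary lengths simply add and each stays a separate island — area = 411.71 mm². So its area = 411.71 mm². Layer 89 (z = 13.35): the cylinder is absent (z outside [0, 12.5]); the 17×20.5 cube at (0, 9.5) contributes its full rectangle (area 348.50 mm²); Taking the union: only the 17×20.5 cube at (0, 9.5) is present, so the union is just that shape — area = 348.50 mm². So its area = 348.50 mm². Layer 8 is larger (411.71 vs 348.50 mm²).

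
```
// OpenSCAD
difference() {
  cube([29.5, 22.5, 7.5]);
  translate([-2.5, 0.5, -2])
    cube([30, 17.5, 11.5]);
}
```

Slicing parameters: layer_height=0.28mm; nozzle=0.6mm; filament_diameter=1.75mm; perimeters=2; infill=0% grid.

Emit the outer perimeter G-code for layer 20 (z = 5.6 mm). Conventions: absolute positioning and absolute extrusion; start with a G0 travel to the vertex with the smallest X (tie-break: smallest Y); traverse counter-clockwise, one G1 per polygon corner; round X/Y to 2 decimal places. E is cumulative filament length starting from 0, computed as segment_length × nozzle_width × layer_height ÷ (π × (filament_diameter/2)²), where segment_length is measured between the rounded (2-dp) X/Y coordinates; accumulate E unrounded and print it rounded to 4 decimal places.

At z = 5.6 mm: the cube (footprint 29.5×22.5) is included at this height; the cube at (-2.5, 0.5) (footprint 30×17.5) is included at this height; After the difference (first − rest): starting from the 29.5×22.5 cube, the 30×17.5 cube at (-2.5, 0.5) partially overlaps it — only the 481.25 mm² overlap (of its 525.00 mm²) is removed, clipping the outline — 1 connected region. The outline is a single polygon with 8 vertices. Extrusion per mm of travel: 0.6 × 0.28 / (π × 0.875²) = 0.069846. Accumulating E over each segment gives final E = 11.1056.

G0 X0.00 Y0.00 Z5.60
G1 X29.50 Y0.00 E2.0605
G1 X29.50 Y22.50 E3.6320
G1 X0.00 Y22.50 E5.6925
G1 X0.00 Y18.00 E6.0068
G1 X27.50 Y18.00 E7.9276
G1 X27.50 Y0.50 E9.1499
G1 X0.00 Y0.50 E11.0706
G1 X0.00 Y0.00 E11.1056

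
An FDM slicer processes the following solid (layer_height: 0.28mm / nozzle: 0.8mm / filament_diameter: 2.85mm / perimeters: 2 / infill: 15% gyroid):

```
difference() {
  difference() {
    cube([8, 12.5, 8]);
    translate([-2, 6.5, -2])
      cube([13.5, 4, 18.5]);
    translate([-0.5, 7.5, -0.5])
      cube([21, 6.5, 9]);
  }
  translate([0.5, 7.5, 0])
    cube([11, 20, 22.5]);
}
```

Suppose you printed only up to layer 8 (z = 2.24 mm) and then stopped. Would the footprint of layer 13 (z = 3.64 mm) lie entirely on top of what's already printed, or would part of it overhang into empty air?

entirely on top

Compare the two slices. At z = 2.24: the cube (footprint 8×12.5) is included at this height (area 100.00 mm²); the cube at (-2, 6.5) (footprint 13.5×4) is included at this height (area 54.00 mm²); the 21×6.5 cube at (-0.5, 7.5) contributes its full rectangle (area 136.50 mm²); Taking the first minus the rest: starting from the 8×12.5 cube (100.00 mm²), the 13.5×4 cube at (-2, 6.5) partially overlaps it — only the 32.00 mm² overlap (of its 54.00 mm²) is removed, clipping the outline; the 21×6.5 cube at (-0.5, 7.5) partially overlaps it — only the 16.00 mm² overlap (of its 136.50 mm²) is removed, clipping the outline — area = 52.00 mm²; the cube at (0.5, 7.5) (footprint 11×20) is included at this height (area 220.00 mm²); After the difference (first − rest): starting from the result so far (52.00 mm²), the 11×20 cube at (0.5, 7.5) misses the remaining region (no effect) — area = 52.00 mm². At z = 3.64: the 8×12.5 cube contributes its full rectangle (area 100.00 mm²); the cube at (-2, 6.5) is present — its section is the full 13.5×4 rectangle (area 54.00 mm²); the 21×6.5 cube at (-0.5, 7.5) contributes its full rectangle (area 136.50 mm²); After the difference (first − rest): starting from the 8×12.5 cube (100.00 mm²), the 13.5×4 cube at (-2, 6.5) partially overlaps it — only the 32.00 mm² overlap (of its 54.00 mm²) is removed, clipping the outline; the 21×6.5 cube at (-0.5, 7.5) partially overlaps it — only the 16.00 mm² overlap (of its 136.50 mm²) is removed, clipping the outline — area = 52.00 mm²; the cube at (0.5, 7.5) (footprint 11×20) is included at this height (area 220.00 mm²); Taking the first minus the rest: starting from the result so far (52.00 mm²), the 11×20 cube at (0.5, 7.5) misses the remaining region (no effect) — area = 52.00 mm². Checking containment: the cross-section at z = 3.64 is a subset of the cross-section at z = 2.24.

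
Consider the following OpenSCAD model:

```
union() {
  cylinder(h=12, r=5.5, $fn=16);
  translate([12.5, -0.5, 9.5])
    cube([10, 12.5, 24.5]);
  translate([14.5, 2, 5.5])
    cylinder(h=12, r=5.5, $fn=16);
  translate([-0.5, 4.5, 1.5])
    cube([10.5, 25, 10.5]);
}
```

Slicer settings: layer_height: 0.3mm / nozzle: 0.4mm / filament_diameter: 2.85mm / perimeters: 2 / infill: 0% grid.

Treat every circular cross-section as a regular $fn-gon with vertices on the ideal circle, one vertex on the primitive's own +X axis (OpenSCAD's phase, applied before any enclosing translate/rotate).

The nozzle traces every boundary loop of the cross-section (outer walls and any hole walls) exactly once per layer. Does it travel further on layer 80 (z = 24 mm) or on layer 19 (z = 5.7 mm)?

Layer 80 (z = 24): the cylinder does not reach this height (z outside [0, 12]); the cube at (12.5, -0.5) (footprint 10×12.5) is included at this height (perimeter 45.00 mm); the cylinder at (14.5, 2) is absent (z outside [5.5, 17.5]); the cube at (-0.5, 4.5) is absent (z outside [1.5, 12]); Merging all regions: only the 10×12.5 cube at (12.5, -0.5) is present, so the union is just that shape — boundary = 45.00 mm. So its perimeter = 45.00 mm. Layer 19 (z = 5.7): the r=5.5 cylinder contributes a regular 16-gon of circumradius 5.5 (perimeter = 2·16·5.500·sin(180°/16) = 34.34 mm); the cube at (12.5, -0.5) is not intersected at this z (z outside [9.5, 34]); the r=5.5 cylinder at (14.5, 2) gives a regular 16-gon of circumradius 5.5 (constant along its height) (perimeter = 2·16·5.500·sin(180°/16) = 34.34 mm); the cube at (-0.5, 4.5) is present — its section is the full 10.5×25 rectangle (perimeter 71.00 mm); Combining (union): the regions partially overlap (shared area 2.47 mm²), so the edge portions inside another operand are dropped and the merged outline is re-measured after clipping — boundary = 130.23 mm. So its perimeter = 130.23 mm. Layer 19 is larger (130.23 vs 45.00 mm).

layer 19 (z = 5.7 mm)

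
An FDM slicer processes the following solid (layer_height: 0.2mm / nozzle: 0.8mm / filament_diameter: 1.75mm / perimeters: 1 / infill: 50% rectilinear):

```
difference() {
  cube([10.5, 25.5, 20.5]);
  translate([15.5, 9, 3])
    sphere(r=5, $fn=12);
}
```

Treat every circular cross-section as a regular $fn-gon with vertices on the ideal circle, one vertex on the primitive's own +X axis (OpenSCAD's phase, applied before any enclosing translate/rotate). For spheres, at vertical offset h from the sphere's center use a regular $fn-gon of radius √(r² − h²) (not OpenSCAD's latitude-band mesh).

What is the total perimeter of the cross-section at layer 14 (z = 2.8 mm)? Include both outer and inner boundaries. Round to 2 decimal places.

At z = 2.8 mm: the cube is present — its section is the full 10.5×25.5 rectangle (perimeter 72.00 mm); the r=5 sphere at (15.5, 9) contributes a regular 12-gon of circumradius √(5²−0.2²) = 4.996 (perimeter = 2·12·4.996·sin(180°/12) = 31.03 mm); After the difference (first − rest): starting from the 10.5×25.5 cube, the r=5 sphere at (15.5, 9) misses the remaining region (no effect) — boundary = 72.00 mm. Overall, the cross-section is a single solid region. Total boundary length (outer) = 72.00 mm.

72.00 mm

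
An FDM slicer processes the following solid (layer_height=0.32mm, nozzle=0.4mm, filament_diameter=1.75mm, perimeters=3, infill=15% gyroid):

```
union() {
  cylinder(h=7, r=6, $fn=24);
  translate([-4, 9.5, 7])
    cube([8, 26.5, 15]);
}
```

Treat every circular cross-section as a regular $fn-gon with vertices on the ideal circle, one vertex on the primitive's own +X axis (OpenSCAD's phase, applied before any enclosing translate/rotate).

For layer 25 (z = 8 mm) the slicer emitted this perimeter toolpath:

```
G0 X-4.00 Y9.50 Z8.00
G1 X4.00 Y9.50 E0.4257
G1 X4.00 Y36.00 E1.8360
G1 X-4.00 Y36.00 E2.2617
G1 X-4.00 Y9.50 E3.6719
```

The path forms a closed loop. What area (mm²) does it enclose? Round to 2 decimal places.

Apply the shoelace formula to the sequence of (X, Y) vertices; enclosed area = 212.00 mm².

212.00 mm²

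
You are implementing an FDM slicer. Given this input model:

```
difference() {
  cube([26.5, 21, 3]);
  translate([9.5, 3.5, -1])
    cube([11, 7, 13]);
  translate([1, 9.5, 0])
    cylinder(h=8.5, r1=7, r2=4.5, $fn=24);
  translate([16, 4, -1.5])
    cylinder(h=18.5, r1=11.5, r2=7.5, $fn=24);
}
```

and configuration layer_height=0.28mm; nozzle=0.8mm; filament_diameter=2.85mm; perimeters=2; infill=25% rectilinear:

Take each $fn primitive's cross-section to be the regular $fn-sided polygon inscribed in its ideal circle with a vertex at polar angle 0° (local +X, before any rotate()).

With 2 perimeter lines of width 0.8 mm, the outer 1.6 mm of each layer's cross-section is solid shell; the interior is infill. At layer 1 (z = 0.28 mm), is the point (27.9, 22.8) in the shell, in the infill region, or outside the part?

outside

At z = 0.28 mm: the cube (footprint 26.5×21) is included at this height; the cube at (9.5, 3.5) is present — its section is the full 11×7 rectangle; the cone at (1, 9.5) contributes a regular 24-gon of circumradius 6.918 (interpolated between r1=7 and r2=4.5 at t=0.033); the cone at (16, 4): at t=0.096 of its height the radius interpolates to r₁+(r₂−r₁)t = 11.115, giving a regular 24-gon of that circumradius; Taking the first minus the rest: starting from the 26.5×21 cube, the 11×7 cube at (9.5, 3.5) lies wholly inside it (removes its full 77.00 mm² and its 36.00 mm outline becomes a hole wall); the cone at (1, 9.5) partially overlaps it — only the 88.02 mm² overlap (of its 148.63 mm²) is removed, clipping the outline; the cone at (16, 4) partially overlaps it — only the 188.37 mm² overlap (of its 383.71 mm²) is removed, clipping the outline — 3 connected regions. Overall, the cross-section has 3 separate islands. The nearest boundary edge runs (0.00, 21.00)→(26.50, 21.00); distance from the point to it = 2.28 mm. The point is not inside any of the regions above, so it lies outside the cross-section (2.28 mm from the nearest boundary).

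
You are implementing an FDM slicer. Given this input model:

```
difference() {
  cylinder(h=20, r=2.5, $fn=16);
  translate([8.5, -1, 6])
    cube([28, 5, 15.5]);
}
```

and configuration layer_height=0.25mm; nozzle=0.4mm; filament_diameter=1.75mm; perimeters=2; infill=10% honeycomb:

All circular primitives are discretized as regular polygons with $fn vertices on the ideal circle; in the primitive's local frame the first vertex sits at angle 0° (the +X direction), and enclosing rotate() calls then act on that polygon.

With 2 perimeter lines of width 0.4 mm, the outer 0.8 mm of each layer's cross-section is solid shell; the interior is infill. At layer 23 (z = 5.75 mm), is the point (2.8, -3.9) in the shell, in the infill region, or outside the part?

At z = 5.75 mm: the r=2.5 cylinder contributes a regular 16-gon of circumradius 2.5; the cube at (8.5, -1) is absent (z outside [6, 21.5]); After the difference (first − rest): none of the subtracted shapes is present at this height, so the r=2.5 cylinder is unchanged — 1 connected region. Overall, the cross-section is a single solid region. The nearest boundary edge runs (0.96, -2.31)→(1.77, -1.77); distance from the point to it = 2.35 mm. The point is not inside any of the regions above, so it lies outside the cross-section (2.35 mm from the nearest boundary).

outside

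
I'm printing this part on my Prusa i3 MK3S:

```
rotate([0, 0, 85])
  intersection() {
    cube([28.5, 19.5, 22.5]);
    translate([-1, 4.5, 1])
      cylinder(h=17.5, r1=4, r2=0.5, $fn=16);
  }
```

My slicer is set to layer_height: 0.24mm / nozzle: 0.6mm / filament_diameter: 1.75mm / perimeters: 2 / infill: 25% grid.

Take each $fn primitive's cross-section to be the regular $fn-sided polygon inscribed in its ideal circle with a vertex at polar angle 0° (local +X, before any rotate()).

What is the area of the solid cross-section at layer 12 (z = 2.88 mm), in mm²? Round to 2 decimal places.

13.05 mm²

At z = 2.88 mm: the cube (footprint 28.5×19.5) is included at this height (area 555.75 mm²); the cone at (-1, 4.5) contributes a regular 16-gon of circumradius 3.624 (interpolated between r1=4 and r2=0.5 at t=0.107) (area = (16/2)·3.624²·sin(360°/16) = 40.21 mm²); After intersecting: the cone at (-1, 4.5) partially overlaps the 28.5×19.5 cube; clipping to the common part keeps 13.05 mm² — area = 13.05 mm²; (whole slice rotated 85° about Z — lengths, areas and connectivity unchanged). Overall, the cross-section is a single solid region. Net area = 13.05 mm².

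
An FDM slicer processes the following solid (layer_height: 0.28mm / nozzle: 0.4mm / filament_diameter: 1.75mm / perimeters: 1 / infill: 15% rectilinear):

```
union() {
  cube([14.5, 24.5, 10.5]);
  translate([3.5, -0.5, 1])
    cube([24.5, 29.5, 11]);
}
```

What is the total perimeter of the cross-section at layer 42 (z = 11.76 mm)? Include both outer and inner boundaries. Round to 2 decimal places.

108.00 mm

At z = 11.76 mm: the cube is absent (z outside [0, 10.5]); the cube at (3.5, -0.5) (footprint 24.5×29.5) is included at this height (perimeter 108.00 mm); Merging all regions: only the 24.5×29.5 cube at (3.5, -0.5) is present, so the union is just that shape — boundary = 108.00 mm. Overall, the cross-section is a single solid region. Total boundary length (outer) = 108.00 mm.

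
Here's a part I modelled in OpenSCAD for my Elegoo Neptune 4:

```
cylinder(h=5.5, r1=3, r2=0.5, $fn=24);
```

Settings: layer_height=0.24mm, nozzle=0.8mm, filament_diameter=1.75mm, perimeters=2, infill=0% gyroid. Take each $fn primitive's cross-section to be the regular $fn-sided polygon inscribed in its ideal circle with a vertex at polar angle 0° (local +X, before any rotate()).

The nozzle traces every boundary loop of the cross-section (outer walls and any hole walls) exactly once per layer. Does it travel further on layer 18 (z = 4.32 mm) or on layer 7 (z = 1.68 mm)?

Layer 18 (z = 4.32): the cone contributes a regular 24-gon of circumradius 1.036 (interpolated between r1=3 and r2=0.5 at t=0.785) (perimeter = 2·24·1.036·sin(180°/24) = 6.49 mm). So its perimeter = 6.49 mm. Layer 7 (z = 1.68): the cone (r1=3→r2=0.5) has section circumradius 2.236 here — a regular 24-gon (perimeter = 2·24·2.236·sin(180°/24) = 14.01 mm). So its perimeter = 14.01 mm. Layer 7 is larger (14.01 vs 6.49 mm).

layer 7 (z = 1.68 mm)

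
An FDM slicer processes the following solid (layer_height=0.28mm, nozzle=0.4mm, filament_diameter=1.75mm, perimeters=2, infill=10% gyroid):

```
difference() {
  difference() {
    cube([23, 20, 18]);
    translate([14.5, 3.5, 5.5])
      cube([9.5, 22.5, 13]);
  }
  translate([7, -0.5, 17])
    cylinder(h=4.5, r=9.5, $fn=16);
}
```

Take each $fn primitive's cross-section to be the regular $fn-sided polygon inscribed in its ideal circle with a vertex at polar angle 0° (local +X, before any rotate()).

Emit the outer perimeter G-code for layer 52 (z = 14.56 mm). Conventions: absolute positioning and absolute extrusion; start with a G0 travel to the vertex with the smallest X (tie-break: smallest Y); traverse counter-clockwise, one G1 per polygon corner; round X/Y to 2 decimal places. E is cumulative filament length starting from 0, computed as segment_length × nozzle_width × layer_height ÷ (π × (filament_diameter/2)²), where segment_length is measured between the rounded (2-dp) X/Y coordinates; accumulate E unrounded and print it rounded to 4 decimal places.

G0 X0.00 Y0.00 Z14.56
G1 X23.00 Y0.00 E1.0710
G1 X23.00 Y3.50 E1.2340
G1 X14.50 Y3.50 E1.6297
G1 X14.50 Y20.00 E2.3981
G1 X0.00 Y20.00 E3.0732
G1 X0.00 Y0.00 E4.0045

At z = 14.56 mm: the cube (footprint 23×20) is included at this height; the 9.5×22.5 cube at (14.5, 3.5) contributes its full rectangle; After the difference (first − rest): starting from the 23×20 cube, the 9.5×22.5 cube at (14.5, 3.5) partially overlaps it — only the 140.25 mm² overlap (of its 213.75 mm²) is removed, clipping the outline — 1 connected region; the cylinder at (7, -0.5) does not reach this height (z outside [17, 21.5]); Subtracting the remaining from the first: none of the subtracted shapes is present at this height, so the result so far is unchanged — 1 connected region. The outline is a single polygon with 6 vertices. Extrusion per mm of travel: 0.4 × 0.28 / (π × 0.875²) = 0.046564. Accumulating E over each segment gives final E = 4.0045.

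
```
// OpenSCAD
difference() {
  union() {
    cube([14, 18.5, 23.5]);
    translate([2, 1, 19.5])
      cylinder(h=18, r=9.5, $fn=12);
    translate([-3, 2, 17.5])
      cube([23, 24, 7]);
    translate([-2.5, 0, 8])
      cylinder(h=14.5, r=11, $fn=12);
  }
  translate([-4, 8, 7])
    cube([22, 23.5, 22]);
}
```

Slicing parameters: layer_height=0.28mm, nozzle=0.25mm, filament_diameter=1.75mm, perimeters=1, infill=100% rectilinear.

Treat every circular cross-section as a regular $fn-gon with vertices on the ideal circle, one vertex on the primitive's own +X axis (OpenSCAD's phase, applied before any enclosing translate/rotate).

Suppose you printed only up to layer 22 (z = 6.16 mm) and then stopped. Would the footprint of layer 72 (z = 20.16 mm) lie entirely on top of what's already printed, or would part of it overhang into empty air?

Compare the two slices. At z = 6.16: the cube (footprint 14×18.5) is included at this height (area 259.00 mm²); the cylinder at (2, 1) is not intersected at this z (z outside [19.5, 37.5]); the cube at (-3, 2) is absent (z outside [17.5, 24.5]); the cylinder at (-2.5, 0) is not intersected at this z (z outside [8, 22.5]); Combining (union): only the 14×18.5 cube is present, so the union is just that shape — area = 259.00 mm²; the cube at (-4, 8) is absent (z outside [7, 29]); Subtracting the remaining from the first: none of the subtracted shapes is present at this height, so the result so far is unchanged — area = 259.00 mm². At z = 20.16: the cube (footprint 14×18.5) is included at this height (area 259.00 mm²); the r=9.5 cylinder at (2, 1) gives a regular 12-gon of circumradius 9.5 (constant along its height) (area = (12/2)·9.500²·sin(360°/12) = 270.75 mm²); the cube at (-3, 2) (footprint 23×24) is included at this height (area 552.00 mm²); the r=11 cylinder at (-2.5, 0) contributes a regular 12-gon of circumradius 11 (area = (12/2)·11.000²·sin(360°/12) = 363.00 mm²); Combining (union): the regions partially overlap — summed areas 1444.75 mm² minus the doubly-counted overlap 575.17 mm² gives 869.58 mm² — area = 869.58 mm²; the cube at (-4, 8) is present — its section is the full 22×23.5 rectangle (area 517.00 mm²); Taking the first minus the rest: starting from the result so far (869.58 mm²), the 22×23.5 cube at (-4, 8) partially overlaps it — only the 380.73 mm² overlap (of its 517.00 mm²) is removed, clipping the outline — area = 488.85 mm². Checking containment: at z = 20.16 the cross-section extends beyond the z = 6.16 cross-section by about 376.85 mm².

part overhangs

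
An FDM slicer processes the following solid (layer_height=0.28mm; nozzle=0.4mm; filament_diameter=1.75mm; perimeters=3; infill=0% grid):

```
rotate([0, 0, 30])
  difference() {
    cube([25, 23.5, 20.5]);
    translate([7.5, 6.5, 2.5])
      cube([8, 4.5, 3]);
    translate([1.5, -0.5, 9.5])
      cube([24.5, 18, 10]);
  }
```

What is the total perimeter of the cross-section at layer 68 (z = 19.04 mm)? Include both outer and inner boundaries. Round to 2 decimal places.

97.00 mm

At z = 19.04 mm: the cube is present — its section is the full 25×23.5 rectangle (perimeter 97.00 mm); the cube at (7.5, 6.5) is absent (z outside [2.5, 5.5]); the cube at (1.5, -0.5) (footprint 24.5×18) is included at this height (perimeter 85.00 mm); Taking the first minus the rest: starting from the 25×23.5 cube, the 24.5×18 cube at (1.5, -0.5) partially overlaps it — only the 411.25 mm² overlap (of its 441.00 mm²) is removed, clipping the outline — boundary = 97.00 mm; (whole slice rotated 30° about Z — lengths, areas and connectivity unchanged). Overall, the cross-section is a single solid region. Total boundary length (outer) = 97.00 mm.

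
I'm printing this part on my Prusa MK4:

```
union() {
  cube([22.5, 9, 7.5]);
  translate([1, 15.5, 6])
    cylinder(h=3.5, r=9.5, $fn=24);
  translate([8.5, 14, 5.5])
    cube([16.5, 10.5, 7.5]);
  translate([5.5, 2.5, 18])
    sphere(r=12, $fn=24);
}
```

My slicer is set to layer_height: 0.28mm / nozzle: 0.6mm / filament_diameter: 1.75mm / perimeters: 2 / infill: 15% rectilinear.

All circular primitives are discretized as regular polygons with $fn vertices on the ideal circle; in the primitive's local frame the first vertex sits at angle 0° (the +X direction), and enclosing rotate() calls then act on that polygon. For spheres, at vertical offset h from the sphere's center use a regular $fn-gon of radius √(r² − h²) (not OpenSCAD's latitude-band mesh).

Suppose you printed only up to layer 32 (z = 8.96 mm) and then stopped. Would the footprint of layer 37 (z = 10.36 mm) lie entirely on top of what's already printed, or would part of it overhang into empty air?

part overhangs

Compare the two slices. At z = 8.96: the cube is not intersected at this z (z outside [0, 7.5]); the cylinder at (1, 15.5): section is a regular 24-gon, circumradius r=9.5 (area = (24/2)·9.500²·sin(360°/24) = 280.30 mm²); the 16.5×10.5 cube at (8.5, 14) contributes its full rectangle (area 173.25 mm²); the r=12 sphere at (5.5, 2.5) contributes a regular 24-gon of circumradius √(12²−9.04²) = 7.892 (area = (24/2)·7.892²·sin(360°/24) = 193.43 mm²); Combining (union): the regions partially overlap — summed areas 646.98 mm² minus the doubly-counted overlap 35.58 mm² gives 611.40 mm² — area = 611.40 mm². At z = 10.36: the cube is not intersected at this z (z outside [0, 7.5]); the cylinder at (1, 15.5) is not intersected at this z (z outside [6, 9.5]); the cube at (8.5, 14) is present — its section is the full 16.5×10.5 rectangle (area 173.25 mm²); the r=12 sphere at (5.5, 2.5) contributes a regular 24-gon of circumradius √(12²−7.64²) = 9.254 (area = (24/2)·9.254²·sin(360°/24) = 265.95 mm²); Combining (union): the 2 present regions are separate (no shared area or edge), so areas and boundary lengths simply add and each stays a separate island — area = 439.20 mm². Checking containment: at z = 10.36 the cross-section extends beyond the z = 8.96 cross-section by about 55.38 mm².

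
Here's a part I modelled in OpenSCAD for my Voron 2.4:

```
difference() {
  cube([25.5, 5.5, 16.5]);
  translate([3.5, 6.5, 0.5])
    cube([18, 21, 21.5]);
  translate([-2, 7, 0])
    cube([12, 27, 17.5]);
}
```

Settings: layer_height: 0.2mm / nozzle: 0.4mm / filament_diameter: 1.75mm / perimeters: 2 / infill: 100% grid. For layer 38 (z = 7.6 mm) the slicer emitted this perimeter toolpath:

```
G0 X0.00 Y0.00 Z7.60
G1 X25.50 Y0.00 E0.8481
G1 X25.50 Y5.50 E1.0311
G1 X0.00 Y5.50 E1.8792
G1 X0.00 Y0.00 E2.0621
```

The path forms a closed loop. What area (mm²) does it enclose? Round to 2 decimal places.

Apply the shoelace formula to the sequence of (X, Y) vertices; enclosed area = 140.25 mm².

140.25 mm²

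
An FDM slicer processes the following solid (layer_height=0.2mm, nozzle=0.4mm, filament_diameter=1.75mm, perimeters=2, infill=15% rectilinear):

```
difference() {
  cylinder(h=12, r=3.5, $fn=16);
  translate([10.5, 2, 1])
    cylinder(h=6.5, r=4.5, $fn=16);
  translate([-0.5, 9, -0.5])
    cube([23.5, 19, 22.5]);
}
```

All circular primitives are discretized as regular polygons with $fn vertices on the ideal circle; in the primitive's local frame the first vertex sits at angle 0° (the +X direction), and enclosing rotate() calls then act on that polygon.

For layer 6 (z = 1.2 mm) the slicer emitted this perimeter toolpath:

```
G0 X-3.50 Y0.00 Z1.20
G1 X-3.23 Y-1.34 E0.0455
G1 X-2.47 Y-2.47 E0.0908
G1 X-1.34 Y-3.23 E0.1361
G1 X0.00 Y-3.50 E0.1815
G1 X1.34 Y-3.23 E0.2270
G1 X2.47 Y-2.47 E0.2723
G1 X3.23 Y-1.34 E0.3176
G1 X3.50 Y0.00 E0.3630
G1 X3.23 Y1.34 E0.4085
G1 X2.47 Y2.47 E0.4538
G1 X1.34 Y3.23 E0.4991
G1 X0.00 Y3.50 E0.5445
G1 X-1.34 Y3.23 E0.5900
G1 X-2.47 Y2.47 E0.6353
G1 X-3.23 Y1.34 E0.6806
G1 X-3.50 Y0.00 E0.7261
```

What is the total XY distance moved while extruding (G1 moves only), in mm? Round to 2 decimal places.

21.83 mm

Sum the Euclidean lengths of each G1 segment: total = 21.83 mm.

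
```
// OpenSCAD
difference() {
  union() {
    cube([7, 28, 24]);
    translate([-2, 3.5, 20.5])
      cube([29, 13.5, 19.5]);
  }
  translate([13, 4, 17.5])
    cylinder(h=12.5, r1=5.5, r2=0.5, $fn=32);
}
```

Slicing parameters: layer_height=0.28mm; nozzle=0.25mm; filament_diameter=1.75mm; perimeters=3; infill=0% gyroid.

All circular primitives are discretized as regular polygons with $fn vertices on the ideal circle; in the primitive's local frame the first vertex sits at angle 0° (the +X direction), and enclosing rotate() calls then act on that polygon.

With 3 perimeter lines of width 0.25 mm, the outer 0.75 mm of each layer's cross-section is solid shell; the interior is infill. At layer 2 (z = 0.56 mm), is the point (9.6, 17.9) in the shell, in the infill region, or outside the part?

outside

At z = 0.56 mm: the 7×28 cube contributes its full rectangle; the cube at (-2, 3.5) does not reach this height (z outside [20.5, 40]); Merging all regions: only the 7×28 cube is present, so the union is just that shape — 1 connected region; the cone at (13, 4) is not intersected at this z (z outside [17.5, 30]); After the difference (first − rest): none of the subtracted shapes is present at this height, so that combined region is unchanged — 1 connected region. Overall, the cross-section is a single solid region. The nearest boundary edge runs (7.00, 0.00)→(7.00, 28.00); distance from the point to it = 2.60 mm. The point is not inside any of the regions above, so it lies outside the cross-section (2.60 mm from the nearest boundary).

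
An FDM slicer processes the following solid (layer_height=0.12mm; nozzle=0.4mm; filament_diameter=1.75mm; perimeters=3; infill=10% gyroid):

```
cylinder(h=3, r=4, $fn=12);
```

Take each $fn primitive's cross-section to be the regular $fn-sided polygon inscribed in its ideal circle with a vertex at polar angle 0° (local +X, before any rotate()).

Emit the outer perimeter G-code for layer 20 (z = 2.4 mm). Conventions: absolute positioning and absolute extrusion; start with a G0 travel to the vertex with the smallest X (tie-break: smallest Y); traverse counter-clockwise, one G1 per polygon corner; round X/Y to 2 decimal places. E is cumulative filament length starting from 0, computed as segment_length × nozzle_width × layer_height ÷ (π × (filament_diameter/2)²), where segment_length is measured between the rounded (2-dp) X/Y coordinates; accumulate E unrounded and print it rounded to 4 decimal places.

At z = 2.4 mm: the r=4 cylinder gives a regular 12-gon of circumradius 4 (constant along its height). The outline is a single polygon with 12 vertices. Extrusion per mm of travel: 0.4 × 0.12 / (π × 0.875²) = 0.019956. Accumulating E over each segment gives final E = 0.4955.

G0 X-4.00 Y0.00 Z2.40
G1 X-3.46 Y-2.00 E0.0413
G1 X-2.00 Y-3.46 E0.0825
G1 X0.00 Y-4.00 E0.1239
G1 X2.00 Y-3.46 E0.1652
G1 X3.46 Y-2.00 E0.2064
G1 X4.00 Y0.00 E0.2478
G1 X3.46 Y2.00 E0.2891
G1 X2.00 Y3.46 E0.3303
G1 X0.00 Y4.00 E0.3717
G1 X-2.00 Y3.46 E0.4130
G1 X-3.46 Y2.00 E0.4542
G1 X-4.00 Y0.00 E0.4955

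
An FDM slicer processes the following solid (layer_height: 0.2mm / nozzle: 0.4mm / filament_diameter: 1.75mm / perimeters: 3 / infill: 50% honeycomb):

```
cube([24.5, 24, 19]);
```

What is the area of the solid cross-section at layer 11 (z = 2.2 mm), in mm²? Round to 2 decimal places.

588.00 mm²

At z = 2.2 mm: the cube (footprint 24.5×24) is included at this height (area 588.00 mm²). Overall, the cross-section is a single solid region. Net area = 588.00 mm².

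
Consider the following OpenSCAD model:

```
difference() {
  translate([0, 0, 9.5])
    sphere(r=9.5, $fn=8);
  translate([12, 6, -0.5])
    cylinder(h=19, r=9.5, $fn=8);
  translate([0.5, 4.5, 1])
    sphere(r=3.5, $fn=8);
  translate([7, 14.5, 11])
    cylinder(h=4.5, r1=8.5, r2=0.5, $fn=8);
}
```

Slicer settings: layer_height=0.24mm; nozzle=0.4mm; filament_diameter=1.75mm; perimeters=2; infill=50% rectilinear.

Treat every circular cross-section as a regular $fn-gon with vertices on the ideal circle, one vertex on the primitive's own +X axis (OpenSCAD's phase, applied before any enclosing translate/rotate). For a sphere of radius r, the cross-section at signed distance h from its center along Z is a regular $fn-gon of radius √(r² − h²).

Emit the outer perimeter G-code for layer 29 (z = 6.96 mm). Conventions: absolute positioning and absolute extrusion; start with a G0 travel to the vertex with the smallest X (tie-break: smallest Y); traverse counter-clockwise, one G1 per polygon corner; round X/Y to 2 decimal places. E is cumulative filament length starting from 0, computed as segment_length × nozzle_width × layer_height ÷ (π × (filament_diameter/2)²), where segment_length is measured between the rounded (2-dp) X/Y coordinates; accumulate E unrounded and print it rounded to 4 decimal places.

At z = 6.96 mm: the r=9.5 sphere slices to a regular 8-gon of circumradius 9.154 (√(r²−h²) with h=2.54 from center); the r=9.5 cylinder at (12, 6) contributes a regular 8-gon of circumradius 9.5; the sphere at (0.5, 4.5) is not intersected at this z (|z−center|=5.960 > r=3.5); the cone at (7, 14.5) does not reach this height (z outside [11, 15.5]); After the difference (first − rest): starting from the r=9.5 sphere, the r=9.5 cylinder at (12, 6) partially overlaps it — only the 34.45 mm² overlap (of its 255.27 mm²) is removed, clipping the outline — 1 connected region. The outline is a single polygon with 10 vertices. Extrusion per mm of travel: 0.4 × 0.24 / (π × 0.875²) = 0.039912. Accumulating E over each segment gives final E = 2.2320.

G0 X-9.15 Y0.00 Z6.96
G1 X-6.47 Y-6.47 E0.2795
G1 X0.00 Y-9.15 E0.5590
G1 X6.47 Y-6.47 E0.8385
G1 X8.33 Y-1.98 E1.0325
G1 X5.28 Y-0.72 E1.1642
G1 X2.50 Y6.00 E1.4545
G1 X3.25 Y7.81 E1.5327
G1 X0.00 Y9.15 E1.6730
G1 X-6.47 Y6.47 E1.9525
G1 X-9.15 Y0.00 E2.2320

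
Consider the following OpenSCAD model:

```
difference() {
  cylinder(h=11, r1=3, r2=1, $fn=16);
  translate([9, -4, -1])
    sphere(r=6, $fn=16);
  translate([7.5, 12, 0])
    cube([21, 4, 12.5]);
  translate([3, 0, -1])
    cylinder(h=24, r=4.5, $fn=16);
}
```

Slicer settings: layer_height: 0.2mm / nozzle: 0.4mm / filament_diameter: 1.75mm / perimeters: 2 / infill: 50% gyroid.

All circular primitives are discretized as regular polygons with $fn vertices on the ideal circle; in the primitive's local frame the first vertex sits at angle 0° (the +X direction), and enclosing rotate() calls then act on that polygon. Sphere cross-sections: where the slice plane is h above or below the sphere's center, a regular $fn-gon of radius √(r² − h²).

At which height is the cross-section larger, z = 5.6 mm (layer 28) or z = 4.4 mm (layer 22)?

layer 22 (z = 4.4 mm)

Layer 28 (z = 5.6): the cone contributes a regular 16-gon of circumradius 1.982 (interpolated between r1=3 and r2=1 at t=0.509) (area = (16/2)·1.982²·sin(360°/16) = 12.02 mm²); the sphere at (9, -4) is absent (|z−center|=6.600 > r=6); the cube at (7.5, 12) (footprint 21×4) is included at this height (area 84.00 mm²); the cylinder at (3, 0): section is a regular 16-gon, circumradius r=4.5 (area = (16/2)·4.500²·sin(360°/16) = 61.99 mm²); After the difference (first − rest): starting from the cone (12.02 mm²), the 21×4 cube at (7.5, 12) misses the remaining region (no effect); the r=4.5 cylinder at (3, 0) partially overlaps it — only the 10.84 mm² overlap (of its 61.99 mm²) is removed, clipping the outline — area = 1.18 mm². So its area = 1.18 mm². Layer 22 (z = 4.4): the cone: at t=0.400 of its height the radius interpolates to r₁+(r₂−r₁)t = 2.200, giving a regular 16-gon of that circumradius (area = (16/2)·2.200²·sin(360°/16) = 14.82 mm²); the r=6 sphere at (9, -4) slices to a regular 16-gon of circumradius 2.615 (√(r²−h²) with h=5.4 from center) (area = (16/2)·2.615²·sin(360°/16) = 20.94 mm²); the 21×4 cube at (7.5, 12) contributes its full rectangle (area 84.00 mm²); the r=4.5 cylinder at (3, 0) contributes a regular 16-gon of circumradius 4.5 (area = (16/2)·4.500²·sin(360°/16) = 61.99 mm²); Subtracting the remaining from the first: starting from the cone (14.82 mm²), the r=6 sphere at (9, -4) misses the remaining region (no effect); the 21×4 cube at (7.5, 12) misses the remaining region (no effect); the r=4.5 cylinder at (3, 0) partially overlaps it — only the 12.77 mm² overlap (of its 61.99 mm²) is removed, clipping the outline — area = 2.05 mm². So its area = 2.05 mm². Layer 22 is larger (2.05 vs 1.18 mm²).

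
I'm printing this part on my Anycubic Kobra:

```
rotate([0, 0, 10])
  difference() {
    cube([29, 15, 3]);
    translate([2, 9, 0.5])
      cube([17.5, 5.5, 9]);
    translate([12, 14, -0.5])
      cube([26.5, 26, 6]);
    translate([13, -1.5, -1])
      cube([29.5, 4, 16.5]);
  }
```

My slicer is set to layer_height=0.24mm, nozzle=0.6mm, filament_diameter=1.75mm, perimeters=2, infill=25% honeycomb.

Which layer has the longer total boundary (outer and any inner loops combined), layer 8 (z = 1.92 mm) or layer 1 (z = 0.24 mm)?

Layer 8 (z = 1.92): the cube (footprint 29×15) is included at this height (perimeter 88.00 mm); the 17.5×5.5 cube at (2, 9) contributes its full rectangle (perimeter 46.00 mm); the cube at (12, 14) is present — its section is the full 26.5×26 rectangle (perimeter 105.00 mm); the 29.5×4 cube at (13, -1.5) contributes its full rectangle (perimeter 67.00 mm); Taking the first minus the rest: starting from the 29×15 cube, the 17.5×5.5 cube at (2, 9) lies wholly inside it (removes its full 96.25 mm² and its 46.00 mm outline becomes a hole wall); the 26.5×26 cube at (12, 14) partially overlaps it — only the 13.25 mm² overlap (of its 689.00 mm²) is removed, clipping the outline; the 29.5×4 cube at (13, -1.5) partially overlaps it — only the 40.00 mm² overlap (of its 118.00 mm²) is removed, clipping the outline — boundary = 118.00 mm; (whole slice rotated 10° about Z — lengths, areas and connectivity unchanged). So its perimeter = 118.00 mm. Layer 1 (z = 0.24): the 29×15 cube contributes its full rectangle (perimeter 88.00 mm); the cube at (2, 9) is not intersected at this z (z outside [0.5, 9.5]); the cube at (12, 14) (footprint 26.5×26) is included at this height (perimeter 105.00 mm); the 29.5×4 cube at (13, -1.5) contributes its full rectangle (perimeter 67.00 mm); Taking the first minus the rest: starting from the 29×15 cube, the 26.5×26 cube at (12, 14) partially overlaps it — only the 17.00 mm² overlap (of its 689.00 mm²) is removed, clipping the outline; the 29.5×4 cube at (13, -1.5) partially overlaps it — only the 40.00 mm² overlap (of its 118.00 mm²) is removed, clipping the outline — boundary = 88.00 mm; (whole slice rotated 10° about Z — lengths, areas and connectivity unchanged). So its perimeter = 88.00 mm. Layer 8 is larger (118.00 vs 88.00 mm).

layer 8 (z = 1.92 mm)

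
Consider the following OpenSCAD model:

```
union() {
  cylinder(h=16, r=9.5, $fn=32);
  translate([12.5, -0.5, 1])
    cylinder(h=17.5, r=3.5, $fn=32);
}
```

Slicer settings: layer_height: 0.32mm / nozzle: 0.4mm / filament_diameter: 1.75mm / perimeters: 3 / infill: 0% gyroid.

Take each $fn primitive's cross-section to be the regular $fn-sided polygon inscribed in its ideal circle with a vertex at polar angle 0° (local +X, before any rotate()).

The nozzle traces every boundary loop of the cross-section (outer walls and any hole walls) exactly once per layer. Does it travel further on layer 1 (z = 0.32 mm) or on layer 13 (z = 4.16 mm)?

Layer 1 (z = 0.32): the r=9.5 cylinder contributes a regular 32-gon of circumradius 9.5 (perimeter = 2·32·9.500·sin(180°/32) = 59.59 mm); the cylinder at (12.5, -0.5) is absent (z outside [1, 18.5]); Combining (union): only the r=9.5 cylinder is present, so the union is just that shape — boundary = 59.59 mm. So its perimeter = 59.59 mm. Layer 13 (z = 4.16): the r=9.5 cylinder contributes a regular 32-gon of circumradius 9.5 (perimeter = 2·32·9.500·sin(180°/32) = 59.59 mm); the r=3.5 cylinder at (12.5, -0.5) gives a regular 32-gon of circumradius 3.5 (constant along its height) (perimeter = 2·32·3.500·sin(180°/32) = 21.96 mm); Combining (union): the regions partially overlap (shared area 0.89 mm²), so the edge portions inside another operand are dropped and the merged outline is re-measured after clipping — boundary = 75.46 mm. So its perimeter = 75.46 mm. Layer 13 is larger (75.46 vs 59.59 mm).

layer 13 (z = 4.16 mm)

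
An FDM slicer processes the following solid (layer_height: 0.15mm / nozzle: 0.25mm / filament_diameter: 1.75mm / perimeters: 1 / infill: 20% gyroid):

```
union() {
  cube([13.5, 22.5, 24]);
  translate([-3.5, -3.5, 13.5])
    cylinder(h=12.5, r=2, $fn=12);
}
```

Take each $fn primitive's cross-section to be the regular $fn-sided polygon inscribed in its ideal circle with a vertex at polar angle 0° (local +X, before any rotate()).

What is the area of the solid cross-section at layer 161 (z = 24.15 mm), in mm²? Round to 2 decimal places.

12.00 mm²

At z = 24.15 mm: the cube is not intersected at this z (z outside [0, 24]); the r=2 cylinder at (-3.5, -3.5) gives a regular 12-gon of circumradius 2 (constant along its height) (area = (12/2)·2.000²·sin(360°/12) = 12.00 mm²); Combining (union): only the r=2 cylinder at (-3.5, -3.5) is present, so the union is just that shape — area = 12.00 mm². Overall, the cross-section is a single solid region. Net area = 12.00 mm².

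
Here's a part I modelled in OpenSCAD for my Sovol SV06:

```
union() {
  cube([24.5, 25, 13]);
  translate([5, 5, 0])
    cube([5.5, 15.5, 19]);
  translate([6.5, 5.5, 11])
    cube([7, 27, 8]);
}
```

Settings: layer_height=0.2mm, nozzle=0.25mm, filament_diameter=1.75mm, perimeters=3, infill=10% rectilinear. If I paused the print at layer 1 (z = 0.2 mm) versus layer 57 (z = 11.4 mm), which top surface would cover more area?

Layer 1 (z = 0.2): the 24.5×25 cube contributes its full rectangle (area 612.50 mm²); the cube at (5, 5) (footprint 5.5×15.5) is included at this height (area 85.25 mm²); the cube at (6.5, 5.5) is absent (z outside [11, 19]); Taking the union: the 5.5×15.5 cube at (5, 5) lies entirely inside the 24.5×25 cube, so the union is just the 24.5×25 cube — area = 612.50 mm². So its area = 612.50 mm². Layer 57 (z = 11.4): the 24.5×25 cube contributes its full rectangle (area 612.50 mm²); the cube at (5, 5) (footprint 5.5×15.5) is included at this height (area 85.25 mm²); the 7×27 cube at (6.5, 5.5) contributes its full rectangle (area 189.00 mm²); Taking the union: the regions partially overlap — summed areas 886.75 mm² minus the doubly-counted overlap 221.75 mm² gives 665.00 mm² — area = 665.00 mm². So its area = 665.00 mm². Layer 57 is larger (665.00 vs 612.50 mm²).

layer 57 (z = 11.4 mm)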